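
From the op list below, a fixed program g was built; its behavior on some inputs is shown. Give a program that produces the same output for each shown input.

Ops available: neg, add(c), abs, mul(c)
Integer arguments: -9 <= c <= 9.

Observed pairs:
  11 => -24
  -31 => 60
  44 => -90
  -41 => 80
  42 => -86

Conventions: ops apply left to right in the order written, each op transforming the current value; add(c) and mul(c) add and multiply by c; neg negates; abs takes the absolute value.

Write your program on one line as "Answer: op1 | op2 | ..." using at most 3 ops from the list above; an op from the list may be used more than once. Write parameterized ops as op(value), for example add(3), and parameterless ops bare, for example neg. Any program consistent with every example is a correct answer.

add(3) | add(-2) | mul(-2)

Check, running the answer program on each example:
  11 -> 14 -> 12 -> -24
  -31 -> -28 -> -30 -> 60
  44 -> 47 -> 45 -> -90
  -41 -> -38 -> -40 -> 80
  42 -> 45 -> 43 -> -86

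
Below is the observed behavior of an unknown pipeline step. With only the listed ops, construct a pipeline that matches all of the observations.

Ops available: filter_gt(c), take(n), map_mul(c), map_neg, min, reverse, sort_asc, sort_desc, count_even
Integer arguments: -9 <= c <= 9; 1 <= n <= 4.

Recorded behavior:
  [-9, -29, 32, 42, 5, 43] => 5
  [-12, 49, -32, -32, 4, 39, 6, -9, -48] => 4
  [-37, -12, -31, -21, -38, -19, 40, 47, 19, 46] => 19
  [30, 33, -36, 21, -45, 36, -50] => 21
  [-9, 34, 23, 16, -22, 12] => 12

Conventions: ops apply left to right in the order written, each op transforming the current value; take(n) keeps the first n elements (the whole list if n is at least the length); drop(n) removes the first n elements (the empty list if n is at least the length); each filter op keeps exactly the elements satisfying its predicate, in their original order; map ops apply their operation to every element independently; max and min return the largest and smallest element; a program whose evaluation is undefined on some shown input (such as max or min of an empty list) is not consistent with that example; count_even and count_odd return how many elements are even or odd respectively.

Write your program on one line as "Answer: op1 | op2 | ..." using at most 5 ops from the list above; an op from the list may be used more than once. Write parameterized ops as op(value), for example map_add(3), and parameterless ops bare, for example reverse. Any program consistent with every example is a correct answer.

reverse | filter_gt(-6) | sort_desc | min

Check, running the answer program on each example:
  [-9, -29, 32, 42, 5, 43] -> [43, 5, 42, 32, -29, -9] -> [43, 5, 42, 32] -> [43, 42, 32, 5] -> 5
  [-12, 49, -32, -32, 4, 39, 6, -9, -48] -> [-48, -9, 6, 39, 4, -32, -32, 49, -12] -> [6, 39, 4, 49] -> [49, 39, 6, 4] -> 4
  [-37, -12, -31, -21, -38, -19, 40, 47, 19, 46] -> [46, 19, 47, 40, -19, -38, -21, -31, -12, -37] -> [46, 19, 47, 40] -> [47, 46, 40, 19] -> 19
  [30, 33, -36, 21, -45, 36, -50] -> [-50, 36, -45, 21, -36, 33, 30] -> [36, 21, 33, 30] -> [36, 33, 30, 21] -> 21
  [-9, 34, 23, 16, -22, 12] -> [12, -22, 16, 23, 34, -9] -> [12, 16, 23, 34] -> [34, 23, 16, 12] -> 12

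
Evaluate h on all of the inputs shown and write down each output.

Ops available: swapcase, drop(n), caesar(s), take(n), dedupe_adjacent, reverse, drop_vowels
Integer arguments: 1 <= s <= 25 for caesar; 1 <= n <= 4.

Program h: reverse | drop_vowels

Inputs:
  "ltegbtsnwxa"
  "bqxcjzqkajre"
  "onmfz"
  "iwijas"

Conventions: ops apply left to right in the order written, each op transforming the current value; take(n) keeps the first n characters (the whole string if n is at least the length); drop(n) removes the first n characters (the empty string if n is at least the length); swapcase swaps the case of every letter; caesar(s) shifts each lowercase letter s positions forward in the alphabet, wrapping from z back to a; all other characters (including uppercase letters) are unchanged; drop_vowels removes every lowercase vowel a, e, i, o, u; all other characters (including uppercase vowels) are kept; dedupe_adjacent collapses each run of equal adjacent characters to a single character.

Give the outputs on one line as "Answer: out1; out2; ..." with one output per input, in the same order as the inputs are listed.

"xwnstbgtl"; "rjkqzjcxqb"; "zfmn"; "sjw"

Execution, op by op:
  "ltegbtsnwxa" -> "axwnstbgetl" -> "xwnstbgtl"
  "bqxcjzqkajre" -> "erjakqzjcxqb" -> "rjkqzjcxqb"
  "onmfz" -> "zfmno" -> "zfmn"
  "iwijas" -> "sajiwi" -> "sjw"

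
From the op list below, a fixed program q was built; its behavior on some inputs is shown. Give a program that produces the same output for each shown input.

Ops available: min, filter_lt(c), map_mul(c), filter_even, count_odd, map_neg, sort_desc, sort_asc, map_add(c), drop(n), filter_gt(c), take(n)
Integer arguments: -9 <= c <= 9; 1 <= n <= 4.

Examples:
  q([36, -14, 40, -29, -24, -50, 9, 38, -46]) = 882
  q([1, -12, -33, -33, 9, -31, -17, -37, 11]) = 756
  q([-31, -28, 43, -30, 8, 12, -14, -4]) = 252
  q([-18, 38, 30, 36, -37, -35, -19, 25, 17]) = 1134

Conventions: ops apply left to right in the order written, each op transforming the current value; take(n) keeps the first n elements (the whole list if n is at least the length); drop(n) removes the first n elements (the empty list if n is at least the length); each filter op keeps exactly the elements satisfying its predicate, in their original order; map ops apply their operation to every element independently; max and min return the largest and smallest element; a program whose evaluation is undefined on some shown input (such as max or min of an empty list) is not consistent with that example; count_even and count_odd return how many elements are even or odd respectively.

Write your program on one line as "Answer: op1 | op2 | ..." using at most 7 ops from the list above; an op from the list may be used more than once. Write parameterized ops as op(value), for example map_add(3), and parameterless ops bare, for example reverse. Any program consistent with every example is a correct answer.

filter_lt(5) | map_mul(-9) | sort_desc | map_mul(7) | filter_gt(-6) | min

Check, running the answer program on each example:
  [36, -14, 40, -29, -24, -50, 9, 38, -46] -> [-14, -29, -24, -50, -46] -> [126, 261, 216, 450, 414] -> [450, 414, 261, 216, 126] -> [3150, 2898, 1827, 1512, 882] -> [3150, 2898, 1827, 1512, 882] -> 882
  [1, -12, -33, -33, 9, -31, -17, -37, 11] -> [1, -12, -33, -33, -31, -17, -37] -> [-9, 108, 297, 297, 279, 153, 333] -> [333, 297, 297, 279, 153, 108, -9] -> [2331, 2079, 2079, 1953, 1071, 756, -63] -> [2331, 2079, 2079, 1953, 1071, 756] -> 756
  [-31, -28, 43, -30, 8, 12, -14, -4] -> [-31, -28, -30, -14, -4] -> [279, 252, 270, 126, 36] -> [279, 270, 252, 126, 36] -> [1953, 1890, 1764, 882, 252] -> [1953, 1890, 1764, 882, 252] -> 252
  [-18, 38, 30, 36, -37, -35, -19, 25, 17] -> [-18, -37, -35, -19] -> [162, 333, 315, 171] -> [333, 315, 171, 162] -> [2331, 2205, 1197, 1134] -> [2331, 2205, 1197, 1134] -> 1134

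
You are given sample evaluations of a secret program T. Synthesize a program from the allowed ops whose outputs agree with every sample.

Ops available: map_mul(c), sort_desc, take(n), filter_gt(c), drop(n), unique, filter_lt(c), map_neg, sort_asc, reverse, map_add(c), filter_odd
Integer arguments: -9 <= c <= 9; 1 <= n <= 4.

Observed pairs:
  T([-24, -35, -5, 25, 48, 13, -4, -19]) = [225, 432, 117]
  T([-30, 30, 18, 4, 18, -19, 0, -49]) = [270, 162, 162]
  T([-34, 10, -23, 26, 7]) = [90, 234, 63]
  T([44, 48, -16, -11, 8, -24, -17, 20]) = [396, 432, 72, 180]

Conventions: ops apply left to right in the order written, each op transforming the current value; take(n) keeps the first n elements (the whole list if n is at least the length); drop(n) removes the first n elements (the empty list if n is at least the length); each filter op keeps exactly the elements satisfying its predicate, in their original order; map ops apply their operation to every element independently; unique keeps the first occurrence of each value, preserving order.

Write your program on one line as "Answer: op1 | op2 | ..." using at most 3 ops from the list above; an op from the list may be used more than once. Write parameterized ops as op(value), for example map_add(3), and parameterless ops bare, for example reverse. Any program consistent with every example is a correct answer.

filter_gt(5) | map_mul(9)

Check, running the answer program on each example:
  [-24, -35, -5, 25, 48, 13, -4, -19] -> [25, 48, 13] -> [225, 432, 117]
  [-30, 30, 18, 4, 18, -19, 0, -49] -> [30, 18, 18] -> [270, 162, 162]
  [-34, 10, -23, 26, 7] -> [10, 26, 7] -> [90, 234, 63]
  [44, 48, -16, -11, 8, -24, -17, 20] -> [44, 48, 8, 20] -> [396, 432, 72, 180]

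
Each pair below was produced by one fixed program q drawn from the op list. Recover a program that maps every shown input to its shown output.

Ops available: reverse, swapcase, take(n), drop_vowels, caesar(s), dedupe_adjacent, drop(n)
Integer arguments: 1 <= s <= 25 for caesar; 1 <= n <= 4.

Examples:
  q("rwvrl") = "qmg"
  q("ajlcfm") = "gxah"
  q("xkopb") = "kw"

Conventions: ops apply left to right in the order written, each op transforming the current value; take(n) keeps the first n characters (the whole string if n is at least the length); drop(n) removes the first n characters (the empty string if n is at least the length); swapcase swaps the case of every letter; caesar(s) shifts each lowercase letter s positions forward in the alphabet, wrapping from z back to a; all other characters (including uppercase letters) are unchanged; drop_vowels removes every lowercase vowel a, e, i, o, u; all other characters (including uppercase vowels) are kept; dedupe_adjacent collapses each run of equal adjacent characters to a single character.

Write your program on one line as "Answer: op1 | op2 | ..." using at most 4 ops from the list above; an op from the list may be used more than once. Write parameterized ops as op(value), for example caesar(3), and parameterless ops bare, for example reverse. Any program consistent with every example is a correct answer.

drop(2) | drop_vowels | caesar(21)

Check, running the answer program on each example:
  "rwvrl" -> "vrl" -> "vrl" -> "qmg"
  "ajlcfm" -> "lcfm" -> "lcfm" -> "gxah"
  "xkopb" -> "opb" -> "pb" -> "kw"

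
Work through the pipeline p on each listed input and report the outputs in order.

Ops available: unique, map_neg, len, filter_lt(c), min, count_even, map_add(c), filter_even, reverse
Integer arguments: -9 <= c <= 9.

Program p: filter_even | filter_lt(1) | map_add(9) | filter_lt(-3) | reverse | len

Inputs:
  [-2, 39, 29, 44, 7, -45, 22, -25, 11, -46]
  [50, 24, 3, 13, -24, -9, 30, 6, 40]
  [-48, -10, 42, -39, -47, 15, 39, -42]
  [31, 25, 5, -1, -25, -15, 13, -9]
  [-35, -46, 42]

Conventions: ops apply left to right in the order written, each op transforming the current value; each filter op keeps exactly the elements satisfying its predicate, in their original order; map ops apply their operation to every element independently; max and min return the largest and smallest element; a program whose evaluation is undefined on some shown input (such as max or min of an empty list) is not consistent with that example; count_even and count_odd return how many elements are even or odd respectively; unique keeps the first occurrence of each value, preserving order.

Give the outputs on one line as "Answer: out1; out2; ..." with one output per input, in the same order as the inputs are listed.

Execution, op by op:
  [-2, 39, 29, 44, 7, -45, 22, -25, 11, -46] -> [-2, 44, 22, -46] -> [-2, -46] -> [7, -37] -> [-37] -> [-37] -> 1
  [50, 24, 3, 13, -24, -9, 30, 6, 40] -> [50, 24, -24, 30, 6, 40] -> [-24] -> [-15] -> [-15] -> [-15] -> 1
  [-48, -10, 42, -39, -47, 15, 39, -42] -> [-48, -10, 42, -42] -> [-48, -10, -42] -> [-39, -1, -33] -> [-39, -33] -> [-33, -39] -> 2
  [31, 25, 5, -1, -25, -15, 13, -9] -> [] -> [] -> [] -> [] -> [] -> 0
  [-35, -46, 42] -> [-46, 42] -> [-46] -> [-37] -> [-37] -> [-37] -> 1

1; 1; 2; 0; 1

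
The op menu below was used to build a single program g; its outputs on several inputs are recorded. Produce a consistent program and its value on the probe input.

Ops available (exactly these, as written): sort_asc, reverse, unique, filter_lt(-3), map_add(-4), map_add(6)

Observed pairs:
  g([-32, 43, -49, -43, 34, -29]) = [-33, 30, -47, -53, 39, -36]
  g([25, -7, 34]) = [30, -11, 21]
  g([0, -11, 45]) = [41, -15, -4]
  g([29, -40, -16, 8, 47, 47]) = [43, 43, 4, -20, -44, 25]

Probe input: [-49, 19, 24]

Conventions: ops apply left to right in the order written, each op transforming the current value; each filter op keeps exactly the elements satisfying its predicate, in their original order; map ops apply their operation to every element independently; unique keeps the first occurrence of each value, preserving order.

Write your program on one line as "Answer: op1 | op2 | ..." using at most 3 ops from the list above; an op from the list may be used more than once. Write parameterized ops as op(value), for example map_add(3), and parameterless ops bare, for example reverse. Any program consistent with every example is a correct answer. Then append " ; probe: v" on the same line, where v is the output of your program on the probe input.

reverse | map_add(-4) ; probe: [20, 15, -53]

Check, running the answer program on each example:
  [-32, 43, -49, -43, 34, -29] -> [-29, 34, -43, -49, 43, -32] -> [-33, 30, -47, -53, 39, -36]
  [25, -7, 34] -> [34, -7, 25] -> [30, -11, 21]
  [0, -11, 45] -> [45, -11, 0] -> [41, -15, -4]
  [29, -40, -16, 8, 47, 47] -> [47, 47, 8, -16, -40, 29] -> [43, 43, 4, -20, -44, 25]
  probe: [-49, 19, 24] -> [24, 19, -49] -> [20, 15, -53]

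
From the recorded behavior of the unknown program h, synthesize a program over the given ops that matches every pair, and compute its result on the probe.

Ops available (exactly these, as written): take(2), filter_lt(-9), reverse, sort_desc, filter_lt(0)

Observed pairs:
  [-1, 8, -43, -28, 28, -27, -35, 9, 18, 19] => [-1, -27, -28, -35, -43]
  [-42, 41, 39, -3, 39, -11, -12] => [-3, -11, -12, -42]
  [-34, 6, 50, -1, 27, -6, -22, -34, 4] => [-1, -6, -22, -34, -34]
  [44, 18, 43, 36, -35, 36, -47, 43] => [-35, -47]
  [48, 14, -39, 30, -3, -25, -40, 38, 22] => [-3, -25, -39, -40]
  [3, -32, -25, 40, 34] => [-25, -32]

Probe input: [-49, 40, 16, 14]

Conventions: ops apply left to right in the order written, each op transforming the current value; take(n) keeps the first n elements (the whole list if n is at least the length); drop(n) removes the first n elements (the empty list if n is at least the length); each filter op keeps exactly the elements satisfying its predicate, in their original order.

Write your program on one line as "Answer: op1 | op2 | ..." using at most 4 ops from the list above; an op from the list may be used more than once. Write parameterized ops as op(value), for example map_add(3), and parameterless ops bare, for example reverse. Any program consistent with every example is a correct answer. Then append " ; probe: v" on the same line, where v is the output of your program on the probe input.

reverse | sort_desc | filter_lt(0) ; probe: [-49]

Check, running the answer program on each example:
  [-1, 8, -43, -28, 28, -27, -35, 9, 18, 19] -> [19, 18, 9, -35, -27, 28, -28, -43, 8, -1] -> [28, 19, 18, 9, 8, -1, -27, -28, -35, -43] -> [-1, -27, -28, -35, -43]
  [-42, 41, 39, -3, 39, -11, -12] -> [-12, -11, 39, -3, 39, 41, -42] -> [41, 39, 39, -3, -11, -12, -42] -> [-3, -11, -12, -42]
  [-34, 6, 50, -1, 27, -6, -22, -34, 4] -> [4, -34, -22, -6, 27, -1, 50, 6, -34] -> [50, 27, 6, 4, -1, -6, -22, -34, -34] -> [-1, -6, -22, -34, -34]
  [44, 18, 43, 36, -35, 36, -47, 43] -> [43, -47, 36, -35, 36, 43, 18, 44] -> [44, 43, 43, 36, 36, 18, -35, -47] -> [-35, -47]
  [48, 14, -39, 30, -3, -25, -40, 38, 22] -> [22, 38, -40, -25, -3, 30, -39, 14, 48] -> [48, 38, 30, 22, 14, -3, -25, -39, -40] -> [-3, -25, -39, -40]
  [3, -32, -25, 40, 34] -> [34, 40, -25, -32, 3] -> [40, 34, 3, -25, -32] -> [-25, -32]
  probe: [-49, 40, 16, 14] -> [14, 16, 40, -49] -> [40, 16, 14, -49] -> [-49]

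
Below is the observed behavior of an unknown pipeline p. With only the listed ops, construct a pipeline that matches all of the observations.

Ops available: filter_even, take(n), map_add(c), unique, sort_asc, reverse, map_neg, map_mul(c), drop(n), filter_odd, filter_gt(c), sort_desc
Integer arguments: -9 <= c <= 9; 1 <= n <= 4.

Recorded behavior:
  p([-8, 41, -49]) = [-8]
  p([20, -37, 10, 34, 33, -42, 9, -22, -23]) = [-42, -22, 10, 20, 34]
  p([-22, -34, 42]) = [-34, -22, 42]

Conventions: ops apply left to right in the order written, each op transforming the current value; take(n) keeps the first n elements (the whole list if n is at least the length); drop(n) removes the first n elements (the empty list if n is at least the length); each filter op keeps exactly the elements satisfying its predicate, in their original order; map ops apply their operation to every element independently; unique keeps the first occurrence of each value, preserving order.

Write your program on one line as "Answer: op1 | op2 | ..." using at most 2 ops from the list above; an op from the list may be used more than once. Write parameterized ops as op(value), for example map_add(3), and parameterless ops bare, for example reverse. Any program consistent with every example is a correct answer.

sort_asc | filter_even

Check, running the answer program on each example:
  [-8, 41, -49] -> [-49, -8, 41] -> [-8]
  [20, -37, 10, 34, 33, -42, 9, -22, -23] -> [-42, -37, -23, -22, 9, 10, 20, 33, 34] -> [-42, -22, 10, 20, 34]
  [-22, -34, 42] -> [-34, -22, 42] -> [-34, -22, 42]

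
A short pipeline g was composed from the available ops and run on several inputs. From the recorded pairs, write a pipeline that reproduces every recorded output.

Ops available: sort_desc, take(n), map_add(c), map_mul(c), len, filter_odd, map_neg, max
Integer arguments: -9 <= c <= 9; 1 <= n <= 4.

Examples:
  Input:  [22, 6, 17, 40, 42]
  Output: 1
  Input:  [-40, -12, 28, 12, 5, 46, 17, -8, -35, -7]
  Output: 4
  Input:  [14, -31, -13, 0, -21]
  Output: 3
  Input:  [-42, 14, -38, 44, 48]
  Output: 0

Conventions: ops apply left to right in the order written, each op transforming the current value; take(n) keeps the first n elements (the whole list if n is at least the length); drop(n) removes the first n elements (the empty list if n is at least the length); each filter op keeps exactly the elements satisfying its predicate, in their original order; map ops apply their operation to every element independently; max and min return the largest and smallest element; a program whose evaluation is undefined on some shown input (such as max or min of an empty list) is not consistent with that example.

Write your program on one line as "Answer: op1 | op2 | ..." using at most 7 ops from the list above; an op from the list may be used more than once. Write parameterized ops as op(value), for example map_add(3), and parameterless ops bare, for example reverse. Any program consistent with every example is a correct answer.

filter_odd | map_mul(-4) | sort_desc | map_neg | map_add(4) | len

Check, running the answer program on each example:
  [22, 6, 17, 40, 42] -> [17] -> [-68] -> [-68] -> [68] -> [72] -> 1
  [-40, -12, 28, 12, 5, 46, 17, -8, -35, -7] -> [5, 17, -35, -7] -> [-20, -68, 140, 28] -> [140, 28, -20, -68] -> [-140, -28, 20, 68] -> [-136, -24, 24, 72] -> 4
  [14, -31, -13, 0, -21] -> [-31, -13, -21] -> [124, 52, 84] -> [124, 84, 52] -> [-124, -84, -52] -> [-120, -80, -48] -> 3
  [-42, 14, -38, 44, 48] -> [] -> [] -> [] -> [] -> [] -> 0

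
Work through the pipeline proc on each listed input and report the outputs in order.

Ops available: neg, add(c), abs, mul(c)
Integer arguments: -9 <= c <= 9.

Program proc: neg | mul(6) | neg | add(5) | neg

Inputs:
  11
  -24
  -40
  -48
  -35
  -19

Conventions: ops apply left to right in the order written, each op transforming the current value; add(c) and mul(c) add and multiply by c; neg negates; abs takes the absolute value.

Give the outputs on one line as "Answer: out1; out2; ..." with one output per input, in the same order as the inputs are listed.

-71; 139; 235; 283; 205; 109

Execution, op by op:
  11 -> -11 -> -66 -> 66 -> 71 -> -71
  -24 -> 24 -> 144 -> -144 -> -139 -> 139
  -40 -> 40 -> 240 -> -240 -> -235 -> 235
  -48 -> 48 -> 288 -> -288 -> -283 -> 283
  -35 -> 35 -> 210 -> -210 -> -205 -> 205
  -19 -> 19 -> 114 -> -114 -> -109 -> 109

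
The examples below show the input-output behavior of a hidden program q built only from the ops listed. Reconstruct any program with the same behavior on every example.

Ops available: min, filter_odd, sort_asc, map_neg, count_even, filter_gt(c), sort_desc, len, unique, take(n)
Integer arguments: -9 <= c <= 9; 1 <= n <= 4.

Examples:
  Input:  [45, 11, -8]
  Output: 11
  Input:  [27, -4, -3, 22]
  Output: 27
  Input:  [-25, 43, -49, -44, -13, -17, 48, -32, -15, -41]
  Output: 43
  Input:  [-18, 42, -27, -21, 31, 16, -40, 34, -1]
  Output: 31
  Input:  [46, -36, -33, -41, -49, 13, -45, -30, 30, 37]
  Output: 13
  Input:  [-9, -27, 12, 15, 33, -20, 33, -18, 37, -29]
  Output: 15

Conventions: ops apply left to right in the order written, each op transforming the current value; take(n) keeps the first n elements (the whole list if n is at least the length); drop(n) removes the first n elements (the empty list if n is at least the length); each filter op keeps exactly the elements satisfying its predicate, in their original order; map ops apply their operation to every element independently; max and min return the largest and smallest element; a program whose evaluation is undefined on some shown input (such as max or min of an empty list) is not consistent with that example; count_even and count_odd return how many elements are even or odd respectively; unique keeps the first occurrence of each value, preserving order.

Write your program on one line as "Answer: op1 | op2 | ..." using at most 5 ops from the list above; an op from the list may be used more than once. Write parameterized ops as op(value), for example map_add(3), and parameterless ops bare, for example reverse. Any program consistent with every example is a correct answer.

filter_odd | unique | sort_desc | filter_gt(8) | min

Check, running the answer program on each example:
  [45, 11, -8] -> [45, 11] -> [45, 11] -> [45, 11] -> [45, 11] -> 11
  [27, -4, -3, 22] -> [27, -3] -> [27, -3] -> [27, -3] -> [27] -> 27
  [-25, 43, -49, -44, -13, -17, 48, -32, -15, -41] -> [-25, 43, -49, -13, -17, -15, -41] -> [-25, 43, -49, -13, -17, -15, -41] -> [43, -13, -15, -17, -25, -41, -49] -> [43] -> 43
  [-18, 42, -27, -21, 31, 16, -40, 34, -1] -> [-27, -21, 31, -1] -> [-27, -21, 31, -1] -> [31, -1, -21, -27] -> [31] -> 31
  [46, -36, -33, -41, -49, 13, -45, -30, 30, 37] -> [-33, -41, -49, 13, -45, 37] -> [-33, -41, -49, 13, -45, 37] -> [37, 13, -33, -41, -45, -49] -> [37, 13] -> 13
  [-9, -27, 12, 15, 33, -20, 33, -18, 37, -29] -> [-9, -27, 15, 33, 33, 37, -29] -> [-9, -27, 15, 33, 37, -29] -> [37, 33, 15, -9, -27, -29] -> [37, 33, 15] -> 15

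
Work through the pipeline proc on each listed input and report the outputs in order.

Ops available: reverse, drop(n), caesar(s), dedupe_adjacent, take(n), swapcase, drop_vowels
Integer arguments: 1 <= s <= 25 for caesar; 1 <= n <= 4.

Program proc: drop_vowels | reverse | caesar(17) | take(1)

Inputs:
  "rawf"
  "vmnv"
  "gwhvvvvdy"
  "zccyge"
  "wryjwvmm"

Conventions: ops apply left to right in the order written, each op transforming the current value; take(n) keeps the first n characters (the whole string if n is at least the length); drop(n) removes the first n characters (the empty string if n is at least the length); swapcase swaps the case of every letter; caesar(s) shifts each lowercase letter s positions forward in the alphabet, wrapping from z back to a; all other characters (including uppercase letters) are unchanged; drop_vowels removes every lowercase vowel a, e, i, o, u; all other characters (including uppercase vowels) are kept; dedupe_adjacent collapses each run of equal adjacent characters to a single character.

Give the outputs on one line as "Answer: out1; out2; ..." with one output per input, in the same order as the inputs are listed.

Execution, op by op:
  "rawf" -> "rwf" -> "fwr" -> "wni" -> "w"
  "vmnv" -> "vmnv" -> "vnmv" -> "medm" -> "m"
  "gwhvvvvdy" -> "gwhvvvvdy" -> "ydvvvvhwg" -> "pummmmynx" -> "p"
  "zccyge" -> "zccyg" -> "gyccz" -> "xpttq" -> "x"
  "wryjwvmm" -> "wryjwvmm" -> "mmvwjyrw" -> "ddmnapin" -> "d"

"w"; "m"; "p"; "x"; "d"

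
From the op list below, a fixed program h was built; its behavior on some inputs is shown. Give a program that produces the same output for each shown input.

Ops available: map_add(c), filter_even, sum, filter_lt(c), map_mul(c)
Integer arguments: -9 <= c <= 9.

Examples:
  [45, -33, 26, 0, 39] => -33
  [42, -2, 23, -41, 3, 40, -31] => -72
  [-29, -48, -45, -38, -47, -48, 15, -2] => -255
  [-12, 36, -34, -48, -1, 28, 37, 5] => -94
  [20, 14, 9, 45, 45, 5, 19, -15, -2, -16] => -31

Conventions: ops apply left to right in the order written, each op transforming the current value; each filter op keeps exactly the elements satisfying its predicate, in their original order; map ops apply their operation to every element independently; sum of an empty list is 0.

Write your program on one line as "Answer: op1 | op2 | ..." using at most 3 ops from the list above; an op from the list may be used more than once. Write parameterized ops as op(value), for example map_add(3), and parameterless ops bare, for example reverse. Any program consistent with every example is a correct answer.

filter_lt(-3) | sum

Check, running the answer program on each example:
  [45, -33, 26, 0, 39] -> [-33] -> -33
  [42, -2, 23, -41, 3, 40, -31] -> [-41, -31] -> -72
  [-29, -48, -45, -38, -47, -48, 15, -2] -> [-29, -48, -45, -38, -47, -48] -> -255
  [-12, 36, -34, -48, -1, 28, 37, 5] -> [-12, -34, -48] -> -94
  [20, 14, 9, 45, 45, 5, 19, -15, -2, -16] -> [-15, -16] -> -31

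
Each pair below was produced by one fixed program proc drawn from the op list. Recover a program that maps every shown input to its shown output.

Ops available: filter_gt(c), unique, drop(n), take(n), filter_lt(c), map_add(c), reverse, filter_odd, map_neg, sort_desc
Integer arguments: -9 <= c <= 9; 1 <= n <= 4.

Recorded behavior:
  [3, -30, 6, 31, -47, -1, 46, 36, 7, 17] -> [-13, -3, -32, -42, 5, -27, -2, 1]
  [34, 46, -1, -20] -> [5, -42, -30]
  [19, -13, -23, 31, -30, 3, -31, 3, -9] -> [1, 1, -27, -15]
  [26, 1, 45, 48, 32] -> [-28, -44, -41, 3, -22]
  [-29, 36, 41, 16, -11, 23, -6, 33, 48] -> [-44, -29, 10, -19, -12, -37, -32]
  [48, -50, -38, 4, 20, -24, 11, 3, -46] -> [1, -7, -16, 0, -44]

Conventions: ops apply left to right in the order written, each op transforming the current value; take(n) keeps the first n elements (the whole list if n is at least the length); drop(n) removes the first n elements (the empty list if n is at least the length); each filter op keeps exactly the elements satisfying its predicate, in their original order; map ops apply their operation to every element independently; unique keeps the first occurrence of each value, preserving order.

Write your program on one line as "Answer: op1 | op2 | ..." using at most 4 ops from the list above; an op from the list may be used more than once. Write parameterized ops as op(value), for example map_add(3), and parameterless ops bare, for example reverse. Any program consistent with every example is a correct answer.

filter_gt(-7) | map_add(-4) | map_neg | reverse

Check, running the answer program on each example:
  [3, -30, 6, 31, -47, -1, 46, 36, 7, 17] -> [3, 6, 31, -1, 46, 36, 7, 17] -> [-1, 2, 27, -5, 42, 32, 3, 13] -> [1, -2, -27, 5, -42, -32, -3, -13] -> [-13, -3, -32, -42, 5, -27, -2, 1]
  [34, 46, -1, -20] -> [34, 46, -1] -> [30, 42, -5] -> [-30, -42, 5] -> [5, -42, -30]
  [19, -13, -23, 31, -30, 3, -31, 3, -9] -> [19, 31, 3, 3] -> [15, 27, -1, -1] -> [-15, -27, 1, 1] -> [1, 1, -27, -15]
  [26, 1, 45, 48, 32] -> [26, 1, 45, 48, 32] -> [22, -3, 41, 44, 28] -> [-22, 3, -41, -44, -28] -> [-28, -44, -41, 3, -22]
  [-29, 36, 41, 16, -11, 23, -6, 33, 48] -> [36, 41, 16, 23, -6, 33, 48] -> [32, 37, 12, 19, -10, 29, 44] -> [-32, -37, -12, -19, 10, -29, -44] -> [-44, -29, 10, -19, -12, -37, -32]
  [48, -50, -38, 4, 20, -24, 11, 3, -46] -> [48, 4, 20, 11, 3] -> [44, 0, 16, 7, -1] -> [-44, 0, -16, -7, 1] -> [1, -7, -16, 0, -44]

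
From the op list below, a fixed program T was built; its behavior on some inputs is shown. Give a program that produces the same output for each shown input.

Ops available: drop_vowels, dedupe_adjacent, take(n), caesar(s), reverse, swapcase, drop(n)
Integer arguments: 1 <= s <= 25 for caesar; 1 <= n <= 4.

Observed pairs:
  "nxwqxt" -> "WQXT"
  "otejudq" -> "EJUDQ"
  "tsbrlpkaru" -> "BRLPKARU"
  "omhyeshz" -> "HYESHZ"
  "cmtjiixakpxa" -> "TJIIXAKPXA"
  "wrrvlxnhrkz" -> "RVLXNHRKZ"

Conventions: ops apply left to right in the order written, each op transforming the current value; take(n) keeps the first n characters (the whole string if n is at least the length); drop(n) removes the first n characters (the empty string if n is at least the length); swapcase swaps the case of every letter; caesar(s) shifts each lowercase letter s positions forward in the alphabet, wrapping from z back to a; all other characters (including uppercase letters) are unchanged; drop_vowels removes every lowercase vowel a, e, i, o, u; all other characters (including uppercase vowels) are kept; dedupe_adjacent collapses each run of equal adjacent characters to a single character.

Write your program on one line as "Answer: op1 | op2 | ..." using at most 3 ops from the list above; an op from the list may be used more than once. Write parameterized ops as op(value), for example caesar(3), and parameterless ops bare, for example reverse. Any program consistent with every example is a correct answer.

swapcase | drop(2)

Check, running the answer program on each example:
  "nxwqxt" -> "NXWQXT" -> "WQXT"
  "otejudq" -> "OTEJUDQ" -> "EJUDQ"
  "tsbrlpkaru" -> "TSBRLPKARU" -> "BRLPKARU"
  "omhyeshz" -> "OMHYESHZ" -> "HYESHZ"
  "cmtjiixakpxa" -> "CMTJIIXAKPXA" -> "TJIIXAKPXA"
  "wrrvlxnhrkz" -> "WRRVLXNHRKZ" -> "RVLXNHRKZ"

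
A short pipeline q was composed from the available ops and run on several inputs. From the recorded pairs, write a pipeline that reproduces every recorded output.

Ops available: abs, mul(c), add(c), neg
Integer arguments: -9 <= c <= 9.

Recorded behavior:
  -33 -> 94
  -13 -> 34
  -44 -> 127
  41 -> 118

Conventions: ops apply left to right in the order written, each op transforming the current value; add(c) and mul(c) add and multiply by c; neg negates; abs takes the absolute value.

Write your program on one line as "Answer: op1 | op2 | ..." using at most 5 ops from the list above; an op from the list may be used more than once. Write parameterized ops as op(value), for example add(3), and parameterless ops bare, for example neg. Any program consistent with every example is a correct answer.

neg | abs | mul(3) | add(-5)

Check, running the answer program on each example:
  -33 -> 33 -> 33 -> 99 -> 94
  -13 -> 13 -> 13 -> 39 -> 34
  -44 -> 44 -> 44 -> 132 -> 127
  41 -> -41 -> 41 -> 123 -> 118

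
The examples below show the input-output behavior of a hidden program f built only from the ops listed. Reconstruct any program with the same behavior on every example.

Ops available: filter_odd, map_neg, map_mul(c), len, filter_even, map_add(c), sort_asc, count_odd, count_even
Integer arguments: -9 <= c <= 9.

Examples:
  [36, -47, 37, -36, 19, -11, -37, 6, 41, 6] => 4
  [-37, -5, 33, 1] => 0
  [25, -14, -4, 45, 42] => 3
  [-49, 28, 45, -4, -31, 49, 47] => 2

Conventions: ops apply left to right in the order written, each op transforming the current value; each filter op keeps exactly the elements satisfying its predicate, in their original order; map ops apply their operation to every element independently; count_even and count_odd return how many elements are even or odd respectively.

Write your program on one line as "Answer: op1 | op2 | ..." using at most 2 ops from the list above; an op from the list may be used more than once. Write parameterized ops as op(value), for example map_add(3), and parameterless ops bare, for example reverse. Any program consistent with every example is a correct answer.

map_add(9) | count_odd

Check, running the answer program on each example:
  [36, -47, 37, -36, 19, -11, -37, 6, 41, 6] -> [45, -38, 46, -27, 28, -2, -28, 15, 50, 15] -> 4
  [-37, -5, 33, 1] -> [-28, 4, 42, 10] -> 0
  [25, -14, -4, 45, 42] -> [34, -5, 5, 54, 51] -> 3
  [-49, 28, 45, -4, -31, 49, 47] -> [-40, 37, 54, 5, -22, 58, 56] -> 2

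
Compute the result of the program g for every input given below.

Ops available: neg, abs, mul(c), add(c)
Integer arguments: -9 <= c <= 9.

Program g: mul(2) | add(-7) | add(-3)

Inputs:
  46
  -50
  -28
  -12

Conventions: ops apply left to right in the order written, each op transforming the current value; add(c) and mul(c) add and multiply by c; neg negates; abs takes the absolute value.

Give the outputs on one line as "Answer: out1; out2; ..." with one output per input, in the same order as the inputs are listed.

82; -110; -66; -34

Execution, op by op:
  46 -> 92 -> 85 -> 82
  -50 -> -100 -> -107 -> -110
  -28 -> -56 -> -63 -> -66
  -12 -> -24 -> -31 -> -34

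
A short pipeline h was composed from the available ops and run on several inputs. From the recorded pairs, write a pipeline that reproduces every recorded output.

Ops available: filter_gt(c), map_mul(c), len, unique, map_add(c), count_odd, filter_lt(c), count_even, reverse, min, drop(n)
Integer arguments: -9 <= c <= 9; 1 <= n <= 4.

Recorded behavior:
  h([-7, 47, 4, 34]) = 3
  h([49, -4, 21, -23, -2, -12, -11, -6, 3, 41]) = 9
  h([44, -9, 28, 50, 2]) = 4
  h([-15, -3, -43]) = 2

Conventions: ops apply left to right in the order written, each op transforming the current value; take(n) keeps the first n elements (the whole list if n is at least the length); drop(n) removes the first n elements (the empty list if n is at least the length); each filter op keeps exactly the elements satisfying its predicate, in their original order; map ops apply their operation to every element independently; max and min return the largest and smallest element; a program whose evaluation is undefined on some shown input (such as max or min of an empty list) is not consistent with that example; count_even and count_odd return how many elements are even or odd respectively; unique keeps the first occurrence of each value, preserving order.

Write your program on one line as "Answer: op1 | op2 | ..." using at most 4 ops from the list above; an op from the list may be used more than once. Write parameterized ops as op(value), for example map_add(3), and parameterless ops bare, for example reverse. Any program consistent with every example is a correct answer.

drop(1) | map_add(8) | len

Check, running the answer program on each example:
  [-7, 47, 4, 34] -> [47, 4, 34] -> [55, 12, 42] -> 3
  [49, -4, 21, -23, -2, -12, -11, -6, 3, 41] -> [-4, 21, -23, -2, -12, -11, -6, 3, 41] -> [4, 29, -15, 6, -4, -3, 2, 11, 49] -> 9
  [44, -9, 28, 50, 2] -> [-9, 28, 50, 2] -> [-1, 36, 58, 10] -> 4
  [-15, -3, -43] -> [-3, -43] -> [5, -35] -> 2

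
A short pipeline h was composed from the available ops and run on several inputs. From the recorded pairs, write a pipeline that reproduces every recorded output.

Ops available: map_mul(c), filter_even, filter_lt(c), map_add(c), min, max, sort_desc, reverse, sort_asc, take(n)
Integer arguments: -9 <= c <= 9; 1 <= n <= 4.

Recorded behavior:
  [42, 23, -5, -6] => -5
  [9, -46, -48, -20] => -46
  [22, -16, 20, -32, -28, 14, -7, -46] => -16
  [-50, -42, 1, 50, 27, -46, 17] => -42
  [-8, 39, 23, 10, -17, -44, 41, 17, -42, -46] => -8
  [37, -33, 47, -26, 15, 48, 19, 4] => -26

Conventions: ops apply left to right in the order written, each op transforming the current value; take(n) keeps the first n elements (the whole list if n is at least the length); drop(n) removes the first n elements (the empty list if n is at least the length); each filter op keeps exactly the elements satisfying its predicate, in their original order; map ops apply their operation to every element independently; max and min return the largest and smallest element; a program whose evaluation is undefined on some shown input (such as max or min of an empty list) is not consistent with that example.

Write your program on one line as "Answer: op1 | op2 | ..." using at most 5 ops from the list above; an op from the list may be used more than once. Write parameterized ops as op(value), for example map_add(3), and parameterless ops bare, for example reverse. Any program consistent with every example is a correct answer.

filter_lt(-1) | take(2) | sort_asc | reverse | max

Check, running the answer program on each example:
  [42, 23, -5, -6] -> [-5, -6] -> [-5, -6] -> [-6, -5] -> [-5, -6] -> -5
  [9, -46, -48, -20] -> [-46, -48, -20] -> [-46, -48] -> [-48, -46] -> [-46, -48] -> -46
  [22, -16, 20, -32, -28, 14, -7, -46] -> [-16, -32, -28, -7, -46] -> [-16, -32] -> [-32, -16] -> [-16, -32] -> -16
  [-50, -42, 1, 50, 27, -46, 17] -> [-50, -42, -46] -> [-50, -42] -> [-50, -42] -> [-42, -50] -> -42
  [-8, 39, 23, 10, -17, -44, 41, 17, -42, -46] -> [-8, -17, -44, -42, -46] -> [-8, -17] -> [-17, -8] -> [-8, -17] -> -8
  [37, -33, 47, -26, 15, 48, 19, 4] -> [-33, -26] -> [-33, -26] -> [-33, -26] -> [-26, -33] -> -26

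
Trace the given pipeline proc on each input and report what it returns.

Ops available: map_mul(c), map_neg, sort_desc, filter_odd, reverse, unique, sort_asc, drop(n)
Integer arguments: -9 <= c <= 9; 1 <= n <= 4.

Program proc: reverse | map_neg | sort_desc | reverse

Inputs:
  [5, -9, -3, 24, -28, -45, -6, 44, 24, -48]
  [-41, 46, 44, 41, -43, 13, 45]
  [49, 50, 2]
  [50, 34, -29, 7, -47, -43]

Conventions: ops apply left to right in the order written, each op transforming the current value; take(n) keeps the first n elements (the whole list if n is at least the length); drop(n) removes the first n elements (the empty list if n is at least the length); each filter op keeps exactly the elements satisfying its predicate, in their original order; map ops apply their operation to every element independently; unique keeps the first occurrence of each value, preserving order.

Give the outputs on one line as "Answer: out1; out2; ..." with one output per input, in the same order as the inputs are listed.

Execution, op by op:
  [5, -9, -3, 24, -28, -45, -6, 44, 24, -48] -> [-48, 24, 44, -6, -45, -28, 24, -3, -9, 5] -> [48, -24, -44, 6, 45, 28, -24, 3, 9, -5] -> [48, 45, 28, 9, 6, 3, -5, -24, -24, -44] -> [-44, -24, -24, -5, 3, 6, 9, 28, 45, 48]
  [-41, 46, 44, 41, -43, 13, 45] -> [45, 13, -43, 41, 44, 46, -41] -> [-45, -13, 43, -41, -44, -46, 41] -> [43, 41, -13, -41, -44, -45, -46] -> [-46, -45, -44, -41, -13, 41, 43]
  [49, 50, 2] -> [2, 50, 49] -> [-2, -50, -49] -> [-2, -49, -50] -> [-50, -49, -2]
  [50, 34, -29, 7, -47, -43] -> [-43, -47, 7, -29, 34, 50] -> [43, 47, -7, 29, -34, -50] -> [47, 43, 29, -7, -34, -50] -> [-50, -34, -7, 29, 43, 47]

[-44, -24, -24, -5, 3, 6, 9, 28, 45, 48]; [-46, -45, -44, -41, -13, 41, 43]; [-50, -49, -2]; [-50, -34, -7, 29, 43, 47]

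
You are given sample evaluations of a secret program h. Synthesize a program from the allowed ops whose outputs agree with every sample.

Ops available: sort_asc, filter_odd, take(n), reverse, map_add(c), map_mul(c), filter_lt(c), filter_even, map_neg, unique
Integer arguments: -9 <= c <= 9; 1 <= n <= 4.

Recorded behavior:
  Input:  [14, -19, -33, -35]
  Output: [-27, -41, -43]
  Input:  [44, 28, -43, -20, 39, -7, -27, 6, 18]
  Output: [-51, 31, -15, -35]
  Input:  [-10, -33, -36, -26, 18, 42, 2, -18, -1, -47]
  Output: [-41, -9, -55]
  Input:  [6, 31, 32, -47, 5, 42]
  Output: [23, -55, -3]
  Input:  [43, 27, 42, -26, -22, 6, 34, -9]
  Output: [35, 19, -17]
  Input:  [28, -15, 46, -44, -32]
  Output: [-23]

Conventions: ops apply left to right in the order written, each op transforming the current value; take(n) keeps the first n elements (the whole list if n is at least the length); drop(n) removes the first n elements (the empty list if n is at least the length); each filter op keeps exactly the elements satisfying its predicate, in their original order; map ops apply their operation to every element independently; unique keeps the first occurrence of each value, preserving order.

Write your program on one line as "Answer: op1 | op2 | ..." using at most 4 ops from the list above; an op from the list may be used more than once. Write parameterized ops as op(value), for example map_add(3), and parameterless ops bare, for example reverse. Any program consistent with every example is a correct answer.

reverse | filter_odd | reverse | map_add(-8)

Check, running the answer program on each example:
  [14, -19, -33, -35] -> [-35, -33, -19, 14] -> [-35, -33, -19] -> [-19, -33, -35] -> [-27, -41, -43]
  [44, 28, -43, -20, 39, -7, -27, 6, 18] -> [18, 6, -27, -7, 39, -20, -43, 28, 44] -> [-27, -7, 39, -43] -> [-43, 39, -7, -27] -> [-51, 31, -15, -35]
  [-10, -33, -36, -26, 18, 42, 2, -18, -1, -47] -> [-47, -1, -18, 2, 42, 18, -26, -36, -33, -10] -> [-47, -1, -33] -> [-33, -1, -47] -> [-41, -9, -55]
  [6, 31, 32, -47, 5, 42] -> [42, 5, -47, 32, 31, 6] -> [5, -47, 31] -> [31, -47, 5] -> [23, -55, -3]
  [43, 27, 42, -26, -22, 6, 34, -9] -> [-9, 34, 6, -22, -26, 42, 27, 43] -> [-9, 27, 43] -> [43, 27, -9] -> [35, 19, -17]
  [28, -15, 46, -44, -32] -> [-32, -44, 46, -15, 28] -> [-15] -> [-15] -> [-23]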